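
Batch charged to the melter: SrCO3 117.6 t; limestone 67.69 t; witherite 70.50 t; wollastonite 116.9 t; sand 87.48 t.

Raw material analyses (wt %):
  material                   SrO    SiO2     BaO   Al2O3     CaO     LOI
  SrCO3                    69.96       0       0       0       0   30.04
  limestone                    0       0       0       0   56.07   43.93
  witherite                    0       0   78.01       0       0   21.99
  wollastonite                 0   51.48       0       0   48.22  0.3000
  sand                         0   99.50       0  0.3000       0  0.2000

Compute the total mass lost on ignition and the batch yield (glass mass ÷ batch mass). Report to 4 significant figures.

Mid-chain values are shown rounded off to 4 significant digits between the steps; the whole derivation maintains exact precision throughout. A single rounding finalizes each reported number. Derived quantities are rebuilt from the batch weights at 379.1 t of glass at full float precision (the yield, net glass mass, five oxide percentages, totals, ignition loss) as given in the question or the answer.
Each material's LOI contribution:
  SrCO3: 117.6 × 0.3004 = 35.33 t
  limestone: 67.69 × 0.4393 = 29.74 t
  witherite: 70.50 × 0.2199 = 15.50 t
  wollastonite: 116.9 × 0.003000 = 0.3507 t
  sand: 87.48 × 0.002000 = 0.1750 t
Total LOI = 81.09 t
Glass = batch − LOI = 460.2 − 81.09 = 379.1 t

LOI loss = 81.09 t; glass = 379.1 t; yield = 82.38%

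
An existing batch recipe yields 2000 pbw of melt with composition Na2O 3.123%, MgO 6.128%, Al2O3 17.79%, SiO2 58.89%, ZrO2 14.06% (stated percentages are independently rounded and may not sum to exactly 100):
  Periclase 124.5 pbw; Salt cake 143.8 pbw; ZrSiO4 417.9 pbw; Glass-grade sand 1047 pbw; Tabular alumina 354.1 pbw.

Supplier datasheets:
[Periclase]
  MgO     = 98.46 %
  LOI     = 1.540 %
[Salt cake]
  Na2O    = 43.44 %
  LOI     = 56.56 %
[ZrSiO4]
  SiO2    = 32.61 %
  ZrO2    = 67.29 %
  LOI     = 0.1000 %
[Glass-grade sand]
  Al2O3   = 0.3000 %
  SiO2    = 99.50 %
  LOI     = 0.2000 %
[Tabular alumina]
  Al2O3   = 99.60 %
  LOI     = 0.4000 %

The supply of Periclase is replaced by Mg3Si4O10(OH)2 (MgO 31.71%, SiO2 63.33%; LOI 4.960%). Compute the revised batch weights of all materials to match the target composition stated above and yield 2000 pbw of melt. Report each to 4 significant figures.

Revised batch per 2000 pbw melt:
  Mg3Si4O10(OH)2: 386.5 pbw
  Salt cake: 143.8 pbw
  ZrSiO4: 417.9 pbw
  Glass-grade sand: 800.8 pbw
  Tabular alumina: 354.8 pbw
Total batch = 2104 pbw; LOI loss = 103.9 pbw

In-progress results are displayed, rounded to 4 significant figures, as written — all internal work runs at full float precision at every stage — every reported number takes a single rounding. All derived quantities are re-derived at exact precision (the five compositions, totals, ignition loss, yield, net glass mass) using the weight values on 2000 pbw of glass, precisely as stated by either problem or answer.
Per-oxide target masses for 2000 pbw melt:
  Na2O: 3.123% × 2000 = 62.46 pbw
  MgO: 6.128% × 2000 = 122.6 pbw
  Al2O3: 17.79% × 2000 = 355.8 pbw
  SiO2: 58.89% × 2000 = 1178 pbw
  ZrO2: 14.06% × 2000 = 281.2 pbw
A balance pass over the oxides, applying the batch weights above, relative to the basis at hand (every target is met by its sum given rounding of the digits):
  Na2O: 143.8·0.4344 = 62.47 pbw (target 62.46 pbw)
  MgO: 386.5·0.3171 = 122.6 pbw (target 122.6 pbw)
  Al2O3: 800.8·0.003000 + 354.8·0.9960 = 355.8 pbw (target 355.8 pbw)
  SiO2: 386.5·0.6333 + 417.9·0.3261 + 800.8·0.9950 = 1178 pbw (target 1178 pbw)
  ZrO2: 417.9·0.6729 = 281.2 pbw (target 281.2 pbw)
Glass-mass sanity pass: Σ batch − LOI loss = 2000 pbw (per-oxide target masses sum to 2000 pbw; with the basis standing at 2000 pbw — deltas are rounding alone).
Batch total: Σ batch = 2104 pbw; LOI removed, Σ of batch·LOI: 103.9 pbw; glass ÷ batch gives a yield of 95.06%.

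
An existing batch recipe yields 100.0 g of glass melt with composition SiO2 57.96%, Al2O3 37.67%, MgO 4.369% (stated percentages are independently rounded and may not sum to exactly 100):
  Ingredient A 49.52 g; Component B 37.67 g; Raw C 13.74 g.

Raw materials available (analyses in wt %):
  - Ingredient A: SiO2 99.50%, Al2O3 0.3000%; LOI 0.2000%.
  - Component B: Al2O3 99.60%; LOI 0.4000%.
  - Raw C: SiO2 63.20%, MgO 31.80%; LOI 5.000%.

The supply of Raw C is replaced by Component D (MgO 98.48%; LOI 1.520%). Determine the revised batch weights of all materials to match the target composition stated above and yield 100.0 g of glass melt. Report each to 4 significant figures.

Working values are displayed (rounded to 4 significant figures) on the page. Each numeric step carries full float precision at each step; each reported result is rounded just once — derived quantities are computed at full precision (the totals, the yield, the three compositions, ignition loss, net glass mass) using the weight values at 100.0 g of glass, as quoted within question or answer.
Per-oxide target masses for 100.0 g glass melt:
  SiO2: 57.96% × 100.0 = 57.96 g
  Al2O3: 37.67% × 100.0 = 37.67 g
  MgO: 4.369% × 100.0 = 4.369 g
Per-oxide balance check per the reported batch figures, on the stated basis (each sum matches its target mass net of answer rounding effects):
  SiO2: 58.25·0.9950 = 57.96 g (target 57.96 g)
  Al2O3: 58.25·0.003000 + 37.65·0.9960 = 37.67 g (target 37.67 g)
  MgO: 4.436·0.9848 = 4.369 g (target 4.369 g)
Mass balance on the glass: net batch after ignition = 100.0 g (the Σ of target masses is 100.0 g; the stated basis being 100.0 g — gaps are rounding artifacts).
Whole-batch sum: Σ batch = 100.3 g; LOI loss = Σ batch·LOI = 0.3345 g; as yield: glass ÷ batch → 99.67%.

Revised batch per 100.0 g glass melt:
  Ingredient A: 58.25 g
  Component B: 37.65 g
  Component D: 4.436 g
Total batch = 100.3 g; LOI loss = 0.3345 g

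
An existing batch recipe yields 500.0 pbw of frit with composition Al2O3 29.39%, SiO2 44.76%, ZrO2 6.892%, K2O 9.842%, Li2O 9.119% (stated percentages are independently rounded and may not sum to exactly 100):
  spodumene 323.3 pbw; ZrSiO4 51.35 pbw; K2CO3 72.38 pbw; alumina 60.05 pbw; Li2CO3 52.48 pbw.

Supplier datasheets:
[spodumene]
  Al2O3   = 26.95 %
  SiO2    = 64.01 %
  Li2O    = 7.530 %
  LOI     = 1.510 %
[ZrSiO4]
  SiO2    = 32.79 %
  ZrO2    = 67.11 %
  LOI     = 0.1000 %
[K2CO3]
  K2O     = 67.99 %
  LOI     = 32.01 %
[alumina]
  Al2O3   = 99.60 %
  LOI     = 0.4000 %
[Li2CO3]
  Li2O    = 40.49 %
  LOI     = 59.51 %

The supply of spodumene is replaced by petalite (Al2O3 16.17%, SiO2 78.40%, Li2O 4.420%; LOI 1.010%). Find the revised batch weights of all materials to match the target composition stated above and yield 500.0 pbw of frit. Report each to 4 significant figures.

The working math carries full float precision throughout. The intermediate values appear, rounded to four significant digits, when written out — each reported figure undergoes a single rounding. Derived quantities are recomputed starting from the weights per 500.0 pbw of glass at exact precision (yield, the totals, glass mass, ignition loss, the five compositions), as written in the problem or the answer.
The oxide mass targets at 500.0 pbw frit:
  Al2O3: 29.39% × 500.0 = 147.0 pbw
  SiO2: 44.76% × 500.0 = 223.8 pbw
  ZrO2: 6.892% × 500.0 = 34.46 pbw
  K2O: 9.842% × 500.0 = 49.21 pbw
  Li2O: 9.119% × 500.0 = 45.60 pbw
Oxide-by-oxide audit given the weights on record, on the stated basis (oxide sums agree with the targets net of answer rounding effects):
  Al2O3: 264.0·0.1617 + 104.7·0.9960 = 147.0 pbw (target 147.0 pbw)
  SiO2: 264.0·0.7840 + 51.35·0.3279 = 223.8 pbw (target 223.8 pbw)
  ZrO2: 51.35·0.6711 = 34.46 pbw (target 34.46 pbw)
  K2O: 72.38·0.6799 = 49.21 pbw (target 49.21 pbw)
  Li2O: 264.0·0.04420 + 83.79·0.4049 = 45.60 pbw (target 45.60 pbw)
Consistency of the glass mass: total charge less LOI = 500.1 pbw (the Σ of target masses is 500.0 pbw; against the stated basis, 500.0 pbw — rounding explains the deltas).
Batch grand total — Σ batch = 576.2 pbw; LOI loss = Σ batch·LOI = 76.17 pbw; yield = glass ÷ total batch = 86.78%.

Revised batch per 500.0 pbw frit:
  petalite: 264.0 pbw
  ZrSiO4: 51.35 pbw
  K2CO3: 72.38 pbw
  alumina: 104.7 pbw
  Li2CO3: 83.79 pbw
Total batch = 576.2 pbw; LOI loss = 76.17 pbw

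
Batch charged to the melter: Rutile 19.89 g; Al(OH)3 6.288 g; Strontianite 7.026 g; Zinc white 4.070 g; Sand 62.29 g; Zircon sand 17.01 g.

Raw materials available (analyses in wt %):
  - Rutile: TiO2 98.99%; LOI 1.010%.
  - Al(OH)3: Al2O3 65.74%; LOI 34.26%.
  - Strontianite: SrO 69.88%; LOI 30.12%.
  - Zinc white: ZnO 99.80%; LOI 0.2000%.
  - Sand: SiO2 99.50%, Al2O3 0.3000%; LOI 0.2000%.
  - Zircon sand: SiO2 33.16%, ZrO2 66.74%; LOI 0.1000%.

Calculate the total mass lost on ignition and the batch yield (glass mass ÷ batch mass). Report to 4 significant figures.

Rounding to four significant figures governs each intermediate as displayed. Every computation maintains full precision at every stage; every reported number is rounded a single time — all derived quantities (the totals, glass mass, ignition loss, yield, six oxide percentages) are carried at exact precision starting from the weights per 112.0 g of glass as written in the problem or the answer.
Ignition loss by material:
  Rutile: 19.89 × 0.01010 = 0.2009 g
  Al(OH)3: 6.288 × 0.3426 = 2.154 g
  Strontianite: 7.026 × 0.3012 = 2.116 g
  Zinc white: 4.070 × 0.002000 = 0.008140 g
  Sand: 62.29 × 0.002000 = 0.1246 g
  Zircon sand: 17.01 × 0.001000 = 0.01701 g
Total LOI = 4.621 g
Glass = batch − LOI = 116.6 − 4.621 = 112.0 g

LOI loss = 4.621 g; glass = 112.0 g; yield = 96.04%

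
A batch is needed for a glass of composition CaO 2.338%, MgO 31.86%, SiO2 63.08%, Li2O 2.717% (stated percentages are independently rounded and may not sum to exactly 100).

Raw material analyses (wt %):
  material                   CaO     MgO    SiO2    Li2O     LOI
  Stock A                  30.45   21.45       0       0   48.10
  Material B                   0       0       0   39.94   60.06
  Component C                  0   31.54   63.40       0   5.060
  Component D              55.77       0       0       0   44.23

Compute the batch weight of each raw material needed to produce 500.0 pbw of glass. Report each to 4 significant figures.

Values along the way appear, rounded to four significant digits, as written. The working math maintains exact precision through every step. Each reported value receives exactly one rounding — the derived quantities (four oxide percentages, the yield, net glass mass, the totals, LOI) are re-derived in exact precision starting from the weights on 500.0 pbw of glass, as quoted within problem or answer.
Oxide-by-oxide targets in 500.0 pbw glass:
  CaO: 2.338% × 500.0 = 11.69 pbw
  MgO: 31.86% × 500.0 = 159.3 pbw
  SiO2: 63.08% × 500.0 = 315.4 pbw
  Li2O: 2.717% × 500.0 = 13.58 pbw
Oxide-by-oxide audit from the weights as reported, versus the basis set out (sum by sum, the targets are met exact up to rounding of places):
  CaO: 11.17·0.3045 + 14.86·0.5577 = 11.69 pbw (target 11.69 pbw)
  MgO: 11.17·0.2145 + 497.5·0.3154 = 159.3 pbw (target 159.3 pbw)
  SiO2: 497.5·0.6340 = 315.4 pbw (target 315.4 pbw)
  Li2O: 34.01·0.3994 = 13.58 pbw (target 13.58 pbw)
Glass-mass closure: whole batch net of LOI = 500.0 pbw (summing oxide targets gives 500.0 pbw; with the basis standing at 500.0 pbw — rounding explains the deltas).
Adding the batch up: Σ batch = 557.5 pbw; Σ batch·LOI gives LOI loss = 57.55 pbw; yield = glass ÷ total batch = 89.68%.

Batch per 500.0 pbw glass:
  Stock A: 11.17 pbw
  Material B: 34.01 pbw
  Component C: 497.5 pbw
  Component D: 14.86 pbw
Total batch = 557.5 pbw; LOI loss = 57.55 pbw; yield = 89.68%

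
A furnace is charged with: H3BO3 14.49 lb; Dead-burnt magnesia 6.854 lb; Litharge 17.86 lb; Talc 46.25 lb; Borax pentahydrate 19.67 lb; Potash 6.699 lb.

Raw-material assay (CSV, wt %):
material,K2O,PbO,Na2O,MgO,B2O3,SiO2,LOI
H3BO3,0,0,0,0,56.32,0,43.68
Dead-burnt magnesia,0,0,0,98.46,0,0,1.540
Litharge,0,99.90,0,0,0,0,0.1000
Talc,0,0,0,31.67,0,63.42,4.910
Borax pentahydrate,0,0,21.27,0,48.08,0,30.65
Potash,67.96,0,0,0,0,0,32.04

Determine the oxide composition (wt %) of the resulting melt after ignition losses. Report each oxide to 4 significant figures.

Intermediates are displayed (rounded to four significant figures) in the printout; the whole derivation keeps full float precision through the solve. A single rounding yields every reported number; all derived quantities are computed in full precision (glass mass, totals, LOI, yield, the six compositions) from the batch weights for 94.92 lb of glass as given in either problem or answer.
Oxide masses out of the charge:
  K2O: 6.699·0.6796 = 4.553 lb
  PbO: 17.86·0.9990 = 17.84 lb
  Na2O: 19.67·0.2127 = 4.184 lb
  MgO: 6.854·0.9846 + 46.25·0.3167 = 21.40 lb
  B2O3: 14.49·0.5632 + 19.67·0.4808 = 17.62 lb
  SiO2: 46.25·0.6342 = 29.33 lb
LOI: 14.49·0.4368 + 6.854·0.01540 + 17.86·0.001000 + 46.25·0.04910 + 19.67·0.3065 + 6.699·0.3204 = 16.90 lb
Net of LOI, the glass mass = 111.8 − 16.90 = 94.92 lb (= the summed oxide contributions)
each wt % is 100 × oxide ÷ glass

Glass mass = 94.92 lb (batch 111.8 − LOI 16.90).
Composition: K2O 4.796%, PbO 18.80%, Na2O 4.408%, MgO 22.54%, B2O3 18.56%, SiO2 30.90%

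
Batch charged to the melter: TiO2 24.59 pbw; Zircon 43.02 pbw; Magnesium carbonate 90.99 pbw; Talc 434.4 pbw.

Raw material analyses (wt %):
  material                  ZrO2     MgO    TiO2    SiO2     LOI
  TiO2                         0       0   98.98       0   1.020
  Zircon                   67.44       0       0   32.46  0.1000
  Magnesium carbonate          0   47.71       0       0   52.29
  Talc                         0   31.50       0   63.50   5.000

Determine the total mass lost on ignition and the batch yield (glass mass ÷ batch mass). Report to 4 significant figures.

Values along the way are displayed with 4-significant-digit rounding as written; exact precision is carried at each step — each reported value undergoes a single rounding — the derived quantities, including the yield, the totals, net glass mass, LOI, the four compositions, are recomputed starting from the weights on 523.4 pbw of glass in full float precision exactly as printed in the problem or the answer.
Per-material ignition loss:
  TiO2: 24.59 × 0.01020 = 0.2508 pbw
  Zircon: 43.02 × 0.001000 = 0.04302 pbw
  Magnesium carbonate: 90.99 × 0.5229 = 47.58 pbw
  Talc: 434.4 × 0.05000 = 21.72 pbw
Total LOI = 69.59 pbw
Glass = batch − LOI = 593.0 − 69.59 = 523.4 pbw

LOI loss = 69.59 pbw; glass = 523.4 pbw; yield = 88.26%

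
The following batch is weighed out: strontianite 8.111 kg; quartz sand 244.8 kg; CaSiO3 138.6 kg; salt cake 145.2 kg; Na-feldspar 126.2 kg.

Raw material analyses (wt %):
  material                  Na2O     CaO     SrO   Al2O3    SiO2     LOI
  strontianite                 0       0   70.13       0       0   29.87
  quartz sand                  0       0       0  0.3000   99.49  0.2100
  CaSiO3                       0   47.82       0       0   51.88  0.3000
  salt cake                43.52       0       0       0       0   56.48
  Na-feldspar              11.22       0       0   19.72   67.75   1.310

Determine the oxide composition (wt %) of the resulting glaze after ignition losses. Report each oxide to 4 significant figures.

Values along the way are shown with 4-significant-digit rounding as written. The working math holds full float precision from first step to last — a single rounding finalizes each reported figure; derived quantities, including the five compositions, the totals, net glass mass, the yield, LOI, are re-derived using the weight values per 575.9 kg of glass at exact precision, exactly as shown in either problem or answer.
Per-oxide mass from batch:
  Na2O: 145.2·0.4352 + 126.2·0.1122 = 77.35 kg
  CaO: 138.6·0.4782 = 66.28 kg
  SrO: 8.111·0.7013 = 5.688 kg
  Al2O3: 244.8·0.003000 + 126.2·0.1972 = 25.62 kg
  SiO2: 244.8·0.9949 + 138.6·0.5188 + 126.2·0.6775 = 401.0 kg
LOI: 8.111·0.2987 + 244.8·0.002100 + 138.6·0.003000 + 145.2·0.5648 + 126.2·0.01310 = 87.01 kg
Net of LOI, the glass mass = 662.9 − 87.01 = 575.9 kg (equal to the oxide-mass sum)
each oxide over glass, ×100, is wt %

Glass mass = 575.9 kg (batch 662.9 − LOI 87.01).
Composition: Na2O 13.43%, CaO 11.51%, SrO 0.9877%, Al2O3 4.449%, SiO2 69.62%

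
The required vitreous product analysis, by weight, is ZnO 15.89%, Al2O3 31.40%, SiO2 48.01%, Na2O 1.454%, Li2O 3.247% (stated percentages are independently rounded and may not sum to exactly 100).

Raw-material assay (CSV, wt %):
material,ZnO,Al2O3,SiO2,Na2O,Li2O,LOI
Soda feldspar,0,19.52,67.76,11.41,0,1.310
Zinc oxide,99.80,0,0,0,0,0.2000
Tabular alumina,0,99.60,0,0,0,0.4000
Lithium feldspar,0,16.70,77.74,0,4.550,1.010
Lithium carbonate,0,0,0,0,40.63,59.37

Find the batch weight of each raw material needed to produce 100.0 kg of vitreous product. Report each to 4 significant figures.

In-progress results appear (rounded to four significant figures) in the working — all internal work keeps exact precision in all steps. Each reported figure is rounded a single time; derived quantities (the five compositions, the totals, ignition loss, yield, glass mass) are computed starting from the weights on 100.0 kg of glass in full precision as set out in either problem or answer.
Target masses of each oxide per 100.0 kg vitreous product:
  ZnO: 15.89% × 100.0 = 15.89 kg
  Al2O3: 31.40% × 100.0 = 31.40 kg
  SiO2: 48.01% × 100.0 = 48.01 kg
  Na2O: 1.454% × 100.0 = 1.454 kg
  Li2O: 3.247% × 100.0 = 3.247 kg
Verifying the oxide balance applying the batch weights above, versus the basis set out (sum by sum, the targets are met up to rounding of the answer):
  ZnO: 15.92·0.9980 = 15.89 kg (target 15.89 kg)
  Al2O3: 12.74·0.1952 + 20.54·0.9960 + 50.65·0.1670 = 31.40 kg (target 31.40 kg)
  SiO2: 12.74·0.6776 + 50.65·0.7774 = 48.01 kg (target 48.01 kg)
  Na2O: 12.74·0.1141 = 1.454 kg (target 1.454 kg)
  Li2O: 50.65·0.04550 + 2.320·0.4063 = 3.247 kg (target 3.247 kg)
Glass-mass bookkeeping: batch total minus LOI = 100.0 kg (oxide target masses add up to 100.0 kg; against the stated basis, 100.0 kg — differing by rounding only).
Whole-batch sum: Σ batch = 102.2 kg; ignition loss, Σ(batch × LOI) = 2.170 kg; yield, glass over the total, = 97.88%.

Batch per 100.0 kg vitreous product:
  Soda feldspar: 12.74 kg
  Zinc oxide: 15.92 kg
  Tabular alumina: 20.54 kg
  Lithium feldspar: 50.65 kg
  Lithium carbonate: 2.320 kg
Total batch = 102.2 kg; LOI loss = 2.170 kg; yield = 97.88%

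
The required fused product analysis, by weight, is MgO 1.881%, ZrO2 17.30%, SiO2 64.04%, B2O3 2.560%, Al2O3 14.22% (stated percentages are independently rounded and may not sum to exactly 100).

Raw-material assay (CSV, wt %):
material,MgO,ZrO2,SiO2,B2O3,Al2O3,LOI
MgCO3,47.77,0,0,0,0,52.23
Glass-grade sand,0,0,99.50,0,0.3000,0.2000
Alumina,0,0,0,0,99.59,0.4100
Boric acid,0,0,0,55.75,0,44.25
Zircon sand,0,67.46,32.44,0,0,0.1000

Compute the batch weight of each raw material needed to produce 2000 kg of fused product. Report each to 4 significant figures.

Batch per 2000 kg fused product:
  MgCO3: 78.75 kg
  Glass-grade sand: 1120 kg
  Alumina: 282.2 kg
  Boric acid: 91.84 kg
  Zircon sand: 512.9 kg
Total batch = 2086 kg; LOI loss = 85.68 kg; yield = 95.89%

The whole derivation runs at full float precision throughout — intermediates appear rounded off to 4 significant figures as written; exactly one rounding goes into each reported figure; all derived quantities, including totals, five oxide percentages, yield, ignition loss, net glass mass, are re-derived from the weighed amounts per 2000 kg of glass in full float precision, exactly as printed in question or answer.
Oxide mass targets, per 2000 kg fused product:
  MgO: 1.881% × 2000 = 37.62 kg
  ZrO2: 17.30% × 2000 = 346.0 kg
  SiO2: 64.04% × 2000 = 1281 kg
  B2O3: 2.560% × 2000 = 51.20 kg
  Al2O3: 14.22% × 2000 = 284.4 kg
Oxide-by-oxide audit per the reported batch figures, relative to the basis at hand (summed amounts equal target values exact up to rounding of places):
  MgO: 78.75·0.4777 = 37.62 kg (target 37.62 kg)
  ZrO2: 512.9·0.6746 = 346.0 kg (target 346.0 kg)
  SiO2: 1120·0.9950 + 512.9·0.3244 = 1281 kg (target 1281 kg)
  B2O3: 91.84·0.5575 = 51.20 kg (target 51.20 kg)
  Al2O3: 1120·0.003000 + 282.2·0.9959 = 284.4 kg (target 284.4 kg)
Glass-mass bookkeeping: total charge less LOI = 2000 kg (targets for the oxides total 2000 kg; against the stated basis, 2000 kg — deltas are rounding alone).
Batch grand total — Σ batch = 2086 kg; LOI loss = Σ batch·LOI = 85.68 kg; as yield: glass ÷ batch → 95.89%.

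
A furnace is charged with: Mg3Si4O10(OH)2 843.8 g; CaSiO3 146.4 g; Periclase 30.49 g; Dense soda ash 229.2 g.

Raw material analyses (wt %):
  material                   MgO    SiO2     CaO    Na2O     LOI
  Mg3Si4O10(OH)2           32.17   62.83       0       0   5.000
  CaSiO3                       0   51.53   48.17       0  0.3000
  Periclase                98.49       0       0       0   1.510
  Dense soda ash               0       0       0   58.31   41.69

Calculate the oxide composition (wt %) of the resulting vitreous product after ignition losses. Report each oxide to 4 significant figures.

Glass mass = 1111 g (batch 1250 − LOI 138.6).
Composition: MgO 27.13%, SiO2 54.50%, CaO 6.346%, Na2O 12.03%

Intermediates appear rounded to four significant digits alongside each step; the working math runs at full float precision in every operation. Exactly one rounding lands on each reported figure; the derived quantities (totals, the four compositions, LOI, net glass mass, the yield) are re-derived using the weight values on 1111 g of glass in full precision, as given in the problem or answer text.
Oxide-by-oxide delivered mass:
  MgO: 843.8·0.3217 + 30.49·0.9849 = 301.5 g
  SiO2: 843.8·0.6283 + 146.4·0.5153 = 605.6 g
  CaO: 146.4·0.4817 = 70.52 g
  Na2O: 229.2·0.5831 = 133.6 g
LOI: 843.8·0.05000 + 146.4·0.003000 + 30.49·0.01510 + 229.2·0.4169 = 138.6 g
Glass = total batch minus LOI = 1250 − 138.6 = 1111 g (consistent with Σ oxide mass)
wt % = 100 × oxide mass / glass mass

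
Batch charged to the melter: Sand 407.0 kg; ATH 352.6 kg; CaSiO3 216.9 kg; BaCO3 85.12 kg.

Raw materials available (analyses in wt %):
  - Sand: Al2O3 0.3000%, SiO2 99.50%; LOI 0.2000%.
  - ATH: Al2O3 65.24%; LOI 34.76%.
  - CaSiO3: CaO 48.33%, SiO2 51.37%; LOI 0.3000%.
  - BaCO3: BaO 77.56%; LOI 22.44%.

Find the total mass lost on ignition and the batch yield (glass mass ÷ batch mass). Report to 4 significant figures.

LOI loss = 143.1 kg; glass = 918.5 kg; yield = 86.52%

Each numeric step maintains full precision all the way through; rounding to four significant digits applies to each working value as displayed. Each reported result is rounded a single time — derived quantities are rebuilt in exact precision (the four compositions, totals, glass mass, yield, ignition loss) using the weight values for 918.5 kg of glass, as given in the problem or answer text.
Per-material ignition loss:
  Sand: 407.0 × 0.002000 = 0.8140 kg
  ATH: 352.6 × 0.3476 = 122.6 kg
  CaSiO3: 216.9 × 0.003000 = 0.6507 kg
  BaCO3: 85.12 × 0.2244 = 19.10 kg
Total LOI = 143.1 kg
Glass = batch − LOI = 1062 − 143.1 = 918.5 kg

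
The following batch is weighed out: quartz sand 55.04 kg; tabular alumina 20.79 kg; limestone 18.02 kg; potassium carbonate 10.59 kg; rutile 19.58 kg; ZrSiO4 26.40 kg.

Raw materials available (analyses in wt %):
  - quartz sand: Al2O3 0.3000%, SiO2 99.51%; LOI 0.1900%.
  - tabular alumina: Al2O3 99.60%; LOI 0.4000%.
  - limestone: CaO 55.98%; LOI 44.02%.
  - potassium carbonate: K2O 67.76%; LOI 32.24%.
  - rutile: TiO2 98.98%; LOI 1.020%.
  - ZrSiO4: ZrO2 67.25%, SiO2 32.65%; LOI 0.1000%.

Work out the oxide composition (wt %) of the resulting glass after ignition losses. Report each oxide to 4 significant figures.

Glass mass = 138.7 kg (batch 150.4 − LOI 11.76).
Composition: ZrO2 12.80%, K2O 5.175%, TiO2 13.98%, Al2O3 15.05%, SiO2 45.72%, CaO 7.275%

Mid-chain values are displayed rounded to 4 significant digits — the whole derivation keeps full float precision in every operation — every reported value takes exactly one rounding — all derived quantities, including glass mass, the totals, the yield, ignition loss, the six compositions, are re-derived from the batch weights for 138.7 kg of glass at full precision, exactly as shown in the problem or answer text.
What the batch supplies per oxide:
  ZrO2: 26.40·0.6725 = 17.75 kg
  K2O: 10.59·0.6776 = 7.176 kg
  TiO2: 19.58·0.9898 = 19.38 kg
  Al2O3: 55.04·0.003000 + 20.79·0.9960 = 20.87 kg
  SiO2: 55.04·0.9951 + 26.40·0.3265 = 63.39 kg
  CaO: 18.02·0.5598 = 10.09 kg
LOI: 55.04·0.001900 + 20.79·0.004000 + 18.02·0.4402 + 10.59·0.3224 + 19.58·0.01020 + 26.40·0.001000 = 11.76 kg
Net of LOI, the glass mass = 150.4 − 11.76 = 138.7 kg (equal to the oxide-mass sum)
each wt % is 100 × oxide ÷ glass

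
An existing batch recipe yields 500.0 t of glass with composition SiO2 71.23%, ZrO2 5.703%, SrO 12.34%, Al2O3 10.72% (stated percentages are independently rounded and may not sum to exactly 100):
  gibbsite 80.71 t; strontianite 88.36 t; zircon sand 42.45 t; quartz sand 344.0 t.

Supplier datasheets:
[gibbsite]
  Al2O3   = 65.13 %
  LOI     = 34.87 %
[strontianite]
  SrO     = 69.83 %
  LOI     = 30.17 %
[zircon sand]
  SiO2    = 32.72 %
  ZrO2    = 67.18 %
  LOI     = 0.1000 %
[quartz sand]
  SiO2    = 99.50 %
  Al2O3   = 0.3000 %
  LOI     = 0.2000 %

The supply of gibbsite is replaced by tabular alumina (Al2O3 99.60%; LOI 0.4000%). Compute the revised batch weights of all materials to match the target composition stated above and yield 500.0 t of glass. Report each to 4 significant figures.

Revised batch per 500.0 t glass:
  tabular alumina: 52.78 t
  strontianite: 88.36 t
  zircon sand: 42.45 t
  quartz sand: 344.0 t
Total batch = 527.6 t; LOI loss = 27.60 t

In-progress results are printed rounded to four significant figures on the page; the working math runs at full float precision at all times — each reported value receives exactly one rounding — the derived quantities are rebuilt in full precision (four oxide percentages, yield, the totals, LOI, glass mass) from the batch weights at 500.0 t of glass exactly as printed in either problem or answer.
Target masses of each oxide per 500.0 t glass:
  SiO2: 71.23% × 500.0 = 356.2 t
  ZrO2: 5.703% × 500.0 = 28.52 t
  SrO: 12.34% × 500.0 = 61.70 t
  Al2O3: 10.72% × 500.0 = 53.60 t
Oxide-by-oxide audit working from each reported weight, against the basis in use (each sum matches its target mass modulo rounding of the values):
  SiO2: 42.45·0.3272 + 344.0·0.9950 = 356.2 t (target 356.2 t)
  ZrO2: 42.45·0.6718 = 28.52 t (target 28.52 t)
  SrO: 88.36·0.6983 = 61.70 t (target 61.70 t)
  Al2O3: 52.78·0.9960 + 344.0·0.003000 = 53.60 t (target 53.60 t)
Glass-mass sanity pass: net batch after ignition = 500.0 t (the Σ of target masses is 500.0 t; versus the stated basis of 500.0 t — gaps are rounding artifacts).
Whole-batch sum: Σ batch = 527.6 t; the LOI term Σ batch·LOI equals 27.60 t; yield = glass ÷ total batch = 94.77%.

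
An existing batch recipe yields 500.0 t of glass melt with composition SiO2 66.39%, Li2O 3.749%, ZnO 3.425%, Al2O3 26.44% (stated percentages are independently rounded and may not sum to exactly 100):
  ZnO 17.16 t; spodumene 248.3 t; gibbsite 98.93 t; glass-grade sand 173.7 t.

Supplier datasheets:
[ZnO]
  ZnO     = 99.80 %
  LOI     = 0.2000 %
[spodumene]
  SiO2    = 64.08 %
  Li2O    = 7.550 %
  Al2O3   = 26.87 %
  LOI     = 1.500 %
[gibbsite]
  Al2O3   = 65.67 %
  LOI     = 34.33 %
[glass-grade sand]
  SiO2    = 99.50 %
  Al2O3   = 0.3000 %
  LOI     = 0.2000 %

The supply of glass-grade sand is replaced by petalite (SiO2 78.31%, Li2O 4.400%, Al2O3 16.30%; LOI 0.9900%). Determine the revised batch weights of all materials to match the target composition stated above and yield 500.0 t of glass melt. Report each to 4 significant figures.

Values along the way are displayed rounded off to 4 significant figures in the printout — each numeric step maintains full float precision from first step to last; every reported figure takes a single rounding; the derived quantities (the yield, totals, net glass mass, the four compositions, ignition loss) are re-derived from the weighed amounts per 500.0 t of glass at full float precision, as quoted within the problem or answer text.
Oxide-by-oxide targets in 500.0 t glass melt:
  SiO2: 66.39% × 500.0 = 332.0 t
  Li2O: 3.749% × 500.0 = 18.74 t
  ZnO: 3.425% × 500.0 = 17.12 t
  Al2O3: 26.44% × 500.0 = 132.2 t
Per-oxide balance check using the reported weights, against the basis in use (summed amounts equal target values within answer rounding):
  SiO2: 2.373·0.6408 + 422.0·0.7831 = 332.0 t (target 332.0 t)
  Li2O: 2.373·0.07550 + 422.0·0.04400 = 18.75 t (target 18.74 t)
  ZnO: 17.16·0.9980 = 17.13 t (target 17.12 t)
  Al2O3: 2.373·0.2687 + 95.61·0.6567 + 422.0·0.1630 = 132.2 t (target 132.2 t)
Auditing the glass mass value: net batch after ignition = 500.1 t (per-oxide target masses sum to 500.0 t; stated basis 500.0 t — a pure rounding effect).
Total batch = Σ batch = 537.1 t; ignition loss, Σ(batch × LOI) = 37.07 t; the yield ratio, glass ÷ batch: 93.10%.

Revised batch per 500.0 t glass melt:
  ZnO: 17.16 t
  spodumene: 2.373 t
  gibbsite: 95.61 t
  petalite: 422.0 t
Total batch = 537.1 t; LOI loss = 37.07 t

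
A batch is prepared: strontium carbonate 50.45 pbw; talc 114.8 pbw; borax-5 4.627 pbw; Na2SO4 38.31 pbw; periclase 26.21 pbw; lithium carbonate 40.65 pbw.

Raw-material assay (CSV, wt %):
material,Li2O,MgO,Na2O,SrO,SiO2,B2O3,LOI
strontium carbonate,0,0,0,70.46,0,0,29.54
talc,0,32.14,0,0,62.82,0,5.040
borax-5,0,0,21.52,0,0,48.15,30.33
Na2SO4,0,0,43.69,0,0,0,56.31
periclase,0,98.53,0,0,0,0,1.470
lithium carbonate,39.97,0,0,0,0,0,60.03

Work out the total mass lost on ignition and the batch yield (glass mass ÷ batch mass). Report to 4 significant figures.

LOI loss = 68.45 pbw; glass = 206.6 pbw; yield = 75.11%

The intermediate values appear rounded off to 4 significant figures within the worked lines. All internal work carries full precision through the solve; each reported figure takes exactly one rounding. The derived quantities (the yield, the six compositions, LOI, glass mass, totals) are recomputed starting from the weights on 206.6 pbw of glass in full precision as quoted within the question or the answer.
Per-material ignition loss:
  strontium carbonate: 50.45 × 0.2954 = 14.90 pbw
  talc: 114.8 × 0.05040 = 5.786 pbw
  borax-5: 4.627 × 0.3033 = 1.403 pbw
  Na2SO4: 38.31 × 0.5631 = 21.57 pbw
  periclase: 26.21 × 0.01470 = 0.3853 pbw
  lithium carbonate: 40.65 × 0.6003 = 24.40 pbw
Total LOI = 68.45 pbw
Glass = batch − LOI = 275.0 − 68.45 = 206.6 pbw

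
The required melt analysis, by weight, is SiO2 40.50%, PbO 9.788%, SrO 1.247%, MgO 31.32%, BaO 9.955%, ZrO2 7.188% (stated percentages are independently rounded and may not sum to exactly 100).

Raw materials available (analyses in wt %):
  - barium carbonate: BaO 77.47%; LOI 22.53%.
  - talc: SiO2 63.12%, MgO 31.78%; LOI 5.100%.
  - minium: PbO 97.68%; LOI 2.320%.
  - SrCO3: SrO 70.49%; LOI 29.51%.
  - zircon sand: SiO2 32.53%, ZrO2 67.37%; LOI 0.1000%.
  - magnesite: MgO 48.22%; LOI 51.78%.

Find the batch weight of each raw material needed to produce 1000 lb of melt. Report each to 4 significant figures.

Batch per 1000 lb melt:
  barium carbonate: 128.5 lb
  talc: 586.6 lb
  minium: 100.2 lb
  SrCO3: 17.69 lb
  zircon sand: 106.7 lb
  magnesite: 262.9 lb
Total batch = 1203 lb; LOI loss = 202.6 lb; yield = 83.15%

The intermediate values appear, with 4-significant-figure rounding, between the steps. Every computation runs at exact precision in every operation. Every reported result is rounded a single time — all derived quantities, including the six compositions, yield, the totals, glass mass, ignition loss, are rebuilt using the weight values at 1000 lb of glass at full precision precisely as stated by the problem or answer text.
The oxide mass targets at 1000 lb melt:
  SiO2: 40.50% × 1000 = 405.0 lb
  PbO: 9.788% × 1000 = 97.88 lb
  SrO: 1.247% × 1000 = 12.47 lb
  MgO: 31.32% × 1000 = 313.2 lb
  BaO: 9.955% × 1000 = 99.55 lb
  ZrO2: 7.188% × 1000 = 71.88 lb
Balance tally, oxide-wise, on the weights just shown, per the basis as stated (sum by sum, the targets are met exact up to rounding of places):
  SiO2: 586.6·0.6312 + 106.7·0.3253 = 405.0 lb (target 405.0 lb)
  PbO: 100.2·0.9768 = 97.88 lb (target 97.88 lb)
  SrO: 17.69·0.7049 = 12.47 lb (target 12.47 lb)
  MgO: 586.6·0.3178 + 262.9·0.4822 = 313.2 lb (target 313.2 lb)
  BaO: 128.5·0.7747 = 99.55 lb (target 99.55 lb)
  ZrO2: 106.7·0.6737 = 71.88 lb (target 71.88 lb)
Consistency of the glass mass: the batch minus its LOI: 999.9 lb (summing oxide targets gives 1000 lb; against the stated basis, 1000 lb — rounding explains the deltas).
Summing the batch: Σ batch = 1203 lb; LOI removed, Σ of batch·LOI: 202.6 lb; as yield: glass ÷ batch → 83.15%.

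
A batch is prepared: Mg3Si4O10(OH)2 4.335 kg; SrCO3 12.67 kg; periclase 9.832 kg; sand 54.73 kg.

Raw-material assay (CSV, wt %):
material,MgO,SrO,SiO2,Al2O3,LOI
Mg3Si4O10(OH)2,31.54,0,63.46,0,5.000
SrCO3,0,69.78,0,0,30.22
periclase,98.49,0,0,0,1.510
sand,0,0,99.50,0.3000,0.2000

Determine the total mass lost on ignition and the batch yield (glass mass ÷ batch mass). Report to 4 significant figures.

LOI loss = 4.304 kg; glass = 77.26 kg; yield = 94.72%

Each numeric step keeps full precision in every operation; values along the way are shown, with 4-significant-figure rounding, alongside each step — each reported value carries a single rounding — the derived quantities, including totals, the yield, four oxide percentages, net glass mass, ignition loss, are recomputed from the weighed amounts on 77.26 kg of glass in full precision as set out in the problem or answer text.
Loss on ignition, line by line:
  Mg3Si4O10(OH)2: 4.335 × 0.05000 = 0.2167 kg
  SrCO3: 12.67 × 0.3022 = 3.829 kg
  periclase: 9.832 × 0.01510 = 0.1485 kg
  sand: 54.73 × 0.002000 = 0.1095 kg
Total LOI = 4.304 kg
Glass = batch − LOI = 81.57 − 4.304 = 77.26 kg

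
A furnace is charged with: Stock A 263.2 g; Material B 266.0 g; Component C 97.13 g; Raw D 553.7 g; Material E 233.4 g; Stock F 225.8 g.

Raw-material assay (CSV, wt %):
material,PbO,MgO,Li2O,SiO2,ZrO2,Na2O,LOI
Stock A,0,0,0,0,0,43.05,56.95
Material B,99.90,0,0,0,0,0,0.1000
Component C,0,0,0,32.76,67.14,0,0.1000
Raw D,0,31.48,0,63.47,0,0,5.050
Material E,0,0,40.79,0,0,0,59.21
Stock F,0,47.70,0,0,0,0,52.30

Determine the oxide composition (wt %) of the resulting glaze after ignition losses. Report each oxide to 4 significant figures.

Glass mass = 1205 g (batch 1639 − LOI 434.5).
Composition: PbO 22.06%, MgO 23.41%, Li2O 7.903%, SiO2 31.81%, ZrO2 5.413%, Na2O 9.405%

The whole derivation runs at full float precision from first step to last. Mid-chain values are displayed rounded off to 4 significant digits on the page. A single rounding produces every reported result — derived quantities (yield, glass mass, the totals, ignition loss, six oxide percentages) are rebuilt from the weighed amounts at 1205 g of glass in full float precision precisely as stated by either problem or answer.
Delivered oxide masses:
  PbO: 266.0·0.9990 = 265.7 g
  MgO: 553.7·0.3148 + 225.8·0.4770 = 282.0 g
  Li2O: 233.4·0.4079 = 95.20 g
  SiO2: 97.13·0.3276 + 553.7·0.6347 = 383.3 g
  ZrO2: 97.13·0.6714 = 65.21 g
  Na2O: 263.2·0.4305 = 113.3 g
LOI: 263.2·0.5695 + 266.0·0.001000 + 97.13·0.001000 + 553.7·0.05050 + 233.4·0.5921 + 225.8·0.5230 = 434.5 g
Glass mass = batch − LOI = 1639 − 434.5 = 1205 g (= Σ oxide masses)
each wt % is 100 × oxide ÷ glass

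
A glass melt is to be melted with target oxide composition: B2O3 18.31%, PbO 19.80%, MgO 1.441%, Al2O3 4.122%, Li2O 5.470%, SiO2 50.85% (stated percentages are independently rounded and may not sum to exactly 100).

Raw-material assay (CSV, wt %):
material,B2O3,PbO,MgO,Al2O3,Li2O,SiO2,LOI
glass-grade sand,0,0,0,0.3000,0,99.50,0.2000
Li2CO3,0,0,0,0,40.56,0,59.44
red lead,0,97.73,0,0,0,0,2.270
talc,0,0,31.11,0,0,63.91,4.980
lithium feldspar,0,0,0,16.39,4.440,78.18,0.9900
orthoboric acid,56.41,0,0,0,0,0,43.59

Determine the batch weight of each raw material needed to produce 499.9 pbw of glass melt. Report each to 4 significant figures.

Batch per 499.9 pbw glass melt:
  glass-grade sand: 143.9 pbw
  Li2CO3: 53.94 pbw
  red lead: 101.3 pbw
  talc: 23.16 pbw
  lithium feldspar: 123.1 pbw
  orthoboric acid: 162.3 pbw
Total batch = 607.7 pbw; LOI loss = 107.8 pbw; yield = 82.27%

All arithmetic runs at full float precision through every step — values along the way are rounded to 4 significant figures wherever printed; each reported figure includes exactly one rounding. Derived quantities, including ignition loss, the yield, glass mass, the six compositions, totals, are rebuilt starting from the weights for 499.9 pbw of glass in exact precision as set out in the problem or the answer.
The oxide mass targets at 499.9 pbw glass melt:
  B2O3: 18.31% × 499.9 = 91.53 pbw
  PbO: 19.80% × 499.9 = 98.98 pbw
  MgO: 1.441% × 499.9 = 7.204 pbw
  Al2O3: 4.122% × 499.9 = 20.61 pbw
  Li2O: 5.470% × 499.9 = 27.34 pbw
  SiO2: 50.85% × 499.9 = 254.2 pbw
Verifying the oxide balance from the weights as reported, relative to the basis at hand (summed amounts equal target values within answer rounding):
  B2O3: 162.3·0.5641 = 91.55 pbw (target 91.53 pbw)
  PbO: 101.3·0.9773 = 99.00 pbw (target 98.98 pbw)
  MgO: 23.16·0.3111 = 7.205 pbw (target 7.204 pbw)
  Al2O3: 143.9·0.003000 + 123.1·0.1639 = 20.61 pbw (target 20.61 pbw)
  Li2O: 53.94·0.4056 + 123.1·0.04440 = 27.34 pbw (target 27.34 pbw)
  SiO2: 143.9·0.9950 + 23.16·0.6391 + 123.1·0.7818 = 254.2 pbw (target 254.2 pbw)
Mass balance on the glass: the batch minus its LOI: 499.9 pbw (the Σ of target masses is 499.9 pbw; against the stated basis, 499.9 pbw — any gap is answer rounding).
Total batch = Σ batch = 607.7 pbw; the LOI term Σ batch·LOI equals 107.8 pbw; as yield: glass ÷ batch → 82.27%.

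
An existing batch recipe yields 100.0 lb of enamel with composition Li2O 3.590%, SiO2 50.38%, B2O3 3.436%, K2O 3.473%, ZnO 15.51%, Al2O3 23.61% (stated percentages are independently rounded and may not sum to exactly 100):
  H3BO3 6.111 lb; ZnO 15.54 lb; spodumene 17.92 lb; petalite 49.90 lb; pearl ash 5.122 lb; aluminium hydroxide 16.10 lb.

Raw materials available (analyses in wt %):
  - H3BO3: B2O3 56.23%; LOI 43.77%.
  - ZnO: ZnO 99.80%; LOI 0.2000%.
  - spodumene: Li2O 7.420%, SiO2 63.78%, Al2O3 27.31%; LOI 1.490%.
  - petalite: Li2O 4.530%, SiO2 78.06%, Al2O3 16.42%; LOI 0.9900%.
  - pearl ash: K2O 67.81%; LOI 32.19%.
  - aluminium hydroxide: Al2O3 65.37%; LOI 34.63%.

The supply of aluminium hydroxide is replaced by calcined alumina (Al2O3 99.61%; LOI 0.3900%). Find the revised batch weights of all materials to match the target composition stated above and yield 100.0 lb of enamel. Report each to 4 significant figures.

Revised batch per 100.0 lb enamel:
  H3BO3: 6.111 lb
  ZnO: 15.54 lb
  spodumene: 17.92 lb
  petalite: 49.90 lb
  pearl ash: 5.122 lb
  calcined alumina: 10.56 lb
Total batch = 105.2 lb; LOI loss = 5.157 lb

The whole derivation holds full float precision at every stage — mid-chain values are displayed, rounded to 4 significant digits, in the printout — each reported figure includes exactly one rounding — the derived quantities are re-derived in full float precision (the totals, the six compositions, yield, glass mass, ignition loss) from the weighed amounts at 100.0 lb of glass precisely as stated by question or answer.
Oxide-by-oxide targets in 100.0 lb enamel:
  Li2O: 3.590% × 100.0 = 3.590 lb
  SiO2: 50.38% × 100.0 = 50.38 lb
  B2O3: 3.436% × 100.0 = 3.436 lb
  K2O: 3.473% × 100.0 = 3.473 lb
  ZnO: 15.51% × 100.0 = 15.51 lb
  Al2O3: 23.61% × 100.0 = 23.61 lb
Balance tally, oxide-wise, on the weights just shown, on the stated basis (sum by sum, the targets are met modulo rounding of the values):
  Li2O: 17.92·0.07420 + 49.90·0.04530 = 3.590 lb (target 3.590 lb)
  SiO2: 17.92·0.6378 + 49.90·0.7806 = 50.38 lb (target 50.38 lb)
  B2O3: 6.111·0.5623 = 3.436 lb (target 3.436 lb)
  K2O: 5.122·0.6781 = 3.473 lb (target 3.473 lb)
  ZnO: 15.54·0.9980 = 15.51 lb (target 15.51 lb)
  Al2O3: 17.92·0.2731 + 49.90·0.1642 + 10.56·0.9961 = 23.61 lb (target 23.61 lb)
Mass balance on the glass: batch Σ − ignition loss = 100.0 lb (the targets, summed, come to 100.0 lb; against the stated basis, 100.0 lb — any gap is answer rounding).
Batch total: Σ batch = 105.2 lb; LOI removed, Σ of batch·LOI: 5.157 lb; the yield ratio, glass ÷ batch: 95.10%.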